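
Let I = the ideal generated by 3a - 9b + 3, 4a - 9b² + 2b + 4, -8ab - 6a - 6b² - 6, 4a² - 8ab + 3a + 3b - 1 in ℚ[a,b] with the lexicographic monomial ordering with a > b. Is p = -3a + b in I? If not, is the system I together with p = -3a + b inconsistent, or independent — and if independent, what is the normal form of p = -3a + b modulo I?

First compute the reduced Gröbner basis of I by Buchberger's algorithm.
f_1 = 3a - 9b + 3, LT = a.
f_2 = 4a - 9b² + 2b + 4, LT = a.
f_3 = -8ab - 6a - 6b² - 6, LT = ab.
f_4 = 4a² - 8ab + 3a + 3b - 1, LT = a².

S(f_1,f_2): lcm = a. S = 9/4b² - 7/2b.
  reduce S modulo (f_1, f_2, f_3, f_4):
  remainder 9/4b² - 7/2b ≠ 0; add h_5 = 9/4b² - 7/2b to the basis.

S(f_1,f_3): lcm = ab. S = -¾a - 15/4b² + b - ¾.
  reduce S modulo (f_1, f_2, f_3, f_4, h_5):
  remainder -85/12b ≠ 0; add h_6 = -85/12b to the basis.

The other S-polynomials (S(f_1,f_4), S(f_2,f_3), S(f_2,f_4), S(f_3,f_4), S(f_1,h_5), S(f_2,h_5), S(f_3,h_5), S(f_4,h_5), S(f_1,h_6), S(f_2,h_6), S(f_3,h_6), S(f_4,h_6), S(h_5,h_6)) all reduce to 0 modulo the current basis, so we have a Gröbner basis.
Inter-reduce: drop elements whose leading term is divisible by another's, tail-reduce, and make monic.
Reduced Gröbner basis: {a + 1, b}.
Label its elements g_1 = a + 1, g_2 = b.

Reduce p = -3a + b modulo G:
  leading term a: subtract (-3)·g_1 from -3a + b → b + 3
  leading term b: subtract (1)·g_2 from b + 3 → 3
  leading term 1: no divisor's leading term divides it; move 3 to the remainder.
  normal form = 3.
The normal form is nonzero, so p ∉ I. Since p minus its normal form lies in I, I + (p) = I + (r) where r = 3; decide whether this ideal is the whole ring.
Here r = 3 is a nonzero constant, hence a unit: 1 ∈ I + (p), the Gröbner basis of I + (p) is {1}, and the enlarged system has no common solution — adjoining p is inconsistent.

Ideal membership is decidable via reduction modulo a Gröbner basis.

Adjoining -3a + b makes the ideal the whole ring: the system is inconsistent.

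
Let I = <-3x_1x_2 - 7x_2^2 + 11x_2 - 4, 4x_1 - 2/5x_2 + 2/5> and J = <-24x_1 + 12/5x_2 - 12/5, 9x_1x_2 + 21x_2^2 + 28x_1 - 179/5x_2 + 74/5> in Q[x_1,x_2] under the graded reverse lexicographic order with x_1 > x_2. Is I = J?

For a fixed monomial order, each ideal has a unique reduced Gröbner basis; comparing bases decides equality.
Buchberger on the first generating set:
f_1 = -3x_1x_2 - 7x_2^2 + 11x_2 - 4, LT = x_1x_2.
f_2 = 4x_1 - 2/5x_2 + 2/5, LT = x_1.

S(f_1,f_2): lcm = x_1x_2. S = 73/30x_2^2 - 113/30x_2 + 4/3.
  leading term x_2^2: no divisor's leading term divides it; move 73/30x_2^2 to the remainder.
  leading term x_2: no divisor's leading term divides it; move -113/30x_2 to the remainder.
  leading term 1: no divisor's leading term divides it; move 4/3 to the remainder.
  remainder 73/30x_2^2 - 113/30x_2 + 4/3 ≠ 0; add g_3 = 73/30x_2^2 - 113/30x_2 + 4/3 to the basis.

The other S-polynomials (S(f_1,g_3), S(f_2,g_3)) all reduce to 0 modulo the current basis, so we have a Gröbner basis.
Inter-reduce: drop elements whose leading term is divisible by another's, tail-reduce, and make monic.
Reduced Gröbner basis: {x_2^2 - 113/73x_2 + 40/73, x_1 - 1/10x_2 + 1/10}.

Buchberger on the second generating set:
h_1 = -24x_1 + 12/5x_2 - 12/5, LT = x_1.
h_2 = 9x_1x_2 + 21x_2^2 + 28x_1 - 179/5x_2 + 74/5, LT = x_1x_2.

S(h_1,h_2): lcm = x_1x_2. S = -73/30x_2^2 - 28/9x_1 + 367/90x_2 - 74/45.
  leading term x_2^2: no divisor's leading term divides it; move -73/30x_2^2 to the remainder.
  leading term x_1: subtract (7/54)·h_1 from -28/9x_1 + 367/90x_2 - 74/45 → 113/30x_2 - 4/3
  leading term x_2: no divisor's leading term divides it; move 113/30x_2 to the remainder.
  leading term 1: no divisor's leading term divides it; move -4/3 to the remainder.
  remainder -73/30x_2^2 + 113/30x_2 - 4/3 ≠ 0; add k_3 = -73/30x_2^2 + 113/30x_2 - 4/3 to the basis.

The other S-polynomials (S(h_1,k_3), S(h_2,k_3)) all reduce to 0 modulo the current basis, so we have a Gröbner basis.
Inter-reduce: drop elements whose leading term is divisible by another's, tail-reduce, and make monic.
Reduced Gröbner basis: {x_2^2 - 113/73x_2 + 40/73, x_1 - 1/10x_2 + 1/10}.

The two bases agree; hence the ideals are identical.

Yes, the ideals are equal.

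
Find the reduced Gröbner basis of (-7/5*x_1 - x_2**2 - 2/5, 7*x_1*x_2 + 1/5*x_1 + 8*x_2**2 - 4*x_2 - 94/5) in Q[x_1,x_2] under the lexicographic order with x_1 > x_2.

G = {x_1 + 5/7*x_2**2 + 2/7, x_2**3 - 11/7*x_2**2 + 6/5*x_2 + 132/35}

Buchberger's algorithm terminates because the ascending chain of leading-term ideals stabilizes.

f_1 = -7/5*x_1 - x_2**2 - 2/5, LT = x_1.
f_2 = 7*x_1*x_2 + 1/5*x_1 + 8*x_2**2 - 4*x_2 - 94/5, LT = x_1*x_2.

S(f_1,f_2): lcm = x_1*x_2. S = -1/35*x_1 + 5/7*x_2**3 - 8/7*x_2**2 + 6/7*x_2 + 94/35.
  leading term x_1: subtract (1/49)·f_1 from -1/35*x_1 + 5/7*x_2**3 - 8/7*x_2**2 + 6/7*x_2 + 94/35 → 5/7*x_2**3 - 55/49*x_2**2 + 6/7*x_2 + 132/49
  leading term x_2**3: no divisor's leading term divides it; move 5/7*x_2**3 to the remainder.
  leading term x_2**2: no divisor's leading term divides it; move -55/49*x_2**2 to the remainder.
  leading term x_2: no divisor's leading term divides it; move 6/7*x_2 to the remainder.
  leading term 1: no divisor's leading term divides it; move 132/49 to the remainder.
  remainder 5/7*x_2**3 - 55/49*x_2**2 + 6/7*x_2 + 132/49 ≠ 0; add g_3 = 5/7*x_2**3 - 55/49*x_2**2 + 6/7*x_2 + 132/49 to the basis.

S(f_1,g_3): leading monomials are coprime, so the S-polynomial reduces to 0 (Buchberger's first criterion).
S(f_2,g_3): lcm = x_1*x_2**3. S = 8/5*x_1*x_2**2 - 6/5*x_1*x_2 - 132/35*x_1 + 8/7*x_2**4 - 4/7*x_2**3 - 94/35*x_2**2.
  leading term x_1*x_2**2: subtract (-8/7*x_2**2)·f_1 from 8/5*x_1*x_2**2 - 6/5*x_1*x_2 - 132/35*x_1 + 8/7*x_2**4 - 4/7*x_2**3 - 94/35*x_2**2 → -6/5*x_1*x_2 - 132/35*x_1 - 4/7*x_2**3 - 22/7*x_2**2
  leading term x_1*x_2: subtract (6/7*x_2)·f_1 from -6/5*x_1*x_2 - 132/35*x_1 - 4/7*x_2**3 - 22/7*x_2**2 → -132/35*x_1 + 2/7*x_2**3 - 22/7*x_2**2 + 12/35*x_2
  leading term x_1: subtract (132/49)·f_1 from -132/35*x_1 + 2/7*x_2**3 - 22/7*x_2**2 + 12/35*x_2 → 2/7*x_2**3 - 22/49*x_2**2 + 12/35*x_2 + 264/245
  leading term x_2**3: subtract (2/5)·g_3 from 2/7*x_2**3 - 22/49*x_2**2 + 12/35*x_2 + 264/245 → 0
  remainder 0.

Every S-polynomial of the final basis reduces to 0, so we have a Gröbner basis.
Inter-reduce: drop elements whose leading term is divisible by another's, tail-reduce, and make monic.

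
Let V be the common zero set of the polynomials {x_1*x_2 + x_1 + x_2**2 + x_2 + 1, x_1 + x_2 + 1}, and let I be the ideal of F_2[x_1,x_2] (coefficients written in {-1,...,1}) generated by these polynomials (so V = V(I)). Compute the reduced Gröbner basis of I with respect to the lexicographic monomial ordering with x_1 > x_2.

f_1 = x_1*x_2 + x_1 + x_2**2 + x_2 + 1, LT = x_1*x_2.
f_2 = x_1 + x_2 + 1, LT = x_1.

S(f_1,f_2): lcm = x_1*x_2. S = x_1 + 1.
  leading term x_1: subtract (1)·f_2 from x_1 + 1 → x_2
  leading term x_2: no divisor's leading term divides it; move x_2 to the remainder.
  remainder x_2 ≠ 0; add g_3 = x_2 to the basis.

The other S-polynomials (S(f_1,g_3), S(f_2,g_3)) all reduce to 0 modulo the current basis, so we have a Gröbner basis.
Inter-reduce: drop elements whose leading term is divisible by another's, tail-reduce, and make monic.

G = {x_1 + 1, x_2}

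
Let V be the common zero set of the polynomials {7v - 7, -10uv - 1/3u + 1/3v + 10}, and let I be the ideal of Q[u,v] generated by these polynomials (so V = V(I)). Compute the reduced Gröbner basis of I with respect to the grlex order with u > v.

The reduced Gröbner basis is the canonical form of the ideal for this ordering.

f_1 = 7v - 7, LT = v.
f_2 = -10uv - 1/3u + 1/3v + 10, LT = uv.

S(f_1,f_2): lcm = uv. S = -31/30u + 1/30v + 1.
  leading term u: no divisor's leading term divides it; move -31/30u to the remainder.
  leading term v: subtract (1/210)·f_1 from 1/30v + 1 → 31/30
  leading term 1: no divisor's leading term divides it; move 31/30 to the remainder.
  remainder -31/30u + 31/30 ≠ 0; add g_3 = -31/30u + 31/30 to the basis.

The other S-polynomials (S(f_1,g_3), S(f_2,g_3)) all reduce to 0 modulo the current basis, so we have a Gröbner basis.
Inter-reduce: drop elements whose leading term is divisible by another's, tail-reduce, and make monic.

G = {u - 1, v - 1}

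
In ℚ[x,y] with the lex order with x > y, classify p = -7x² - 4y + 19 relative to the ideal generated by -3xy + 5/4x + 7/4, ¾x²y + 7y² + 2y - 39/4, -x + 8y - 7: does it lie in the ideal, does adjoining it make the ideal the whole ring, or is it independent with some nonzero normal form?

First compute the reduced Gröbner basis of I by Buchberger's algorithm.
f_1 = -3xy + 5/4x + 7/4, LT = xy.
f_2 = ¾x²y + 7y² + 2y - 39/4, LT = x²y.
f_3 = -x + 8y - 7, LT = x.

S(f_1,f_2): lcm = x²y. S = -5/12x² - 7/12x - 28/3y² - 8/3y + 13.
  leading term x²: subtract (5/12x)·f_3 from -5/12x² - 7/12x - 28/3y² - 8/3y + 13 → -10/3xy + 7/3x - 28/3y² - 8/3y + 13
  leading term xy: subtract (10/9)·f_1 from -10/3xy + 7/3x - 28/3y² - 8/3y + 13 → 17/18x - 28/3y² - 8/3y + 199/18
  leading term x: subtract (-17/18)·f_3 from 17/18x - 28/3y² - 8/3y + 199/18 → -28/3y² + 44/9y + 40/9
  leading term y²: no divisor's leading term divides it; move -28/3y² to the remainder.
  leading term y: no divisor's leading term divides it; move 44/9y to the remainder.
  leading term 1: no divisor's leading term divides it; move 40/9 to the remainder.
  remainder -28/3y² + 44/9y + 40/9 ≠ 0; add h_4 = -28/3y² + 44/9y + 40/9 to the basis.

S(f_1,f_3): lcm = xy. S = -5/12x + 8y² - 7y - 7/12.
  leading term x: subtract (5/12)·f_3 from -5/12x + 8y² - 7y - 7/12 → 8y² - 31/3y + 7/3
  leading term y²: subtract (-6/7)·h_4 from 8y² - 31/3y + 7/3 → -43/7y + 43/7
  leading term y: no divisor's leading term divides it; move -43/7y to the remainder.
  leading term 1: no divisor's leading term divides it; move 43/7 to the remainder.
  remainder -43/7y + 43/7 ≠ 0; add h_5 = -43/7y + 43/7 to the basis.

S(f_2,f_3): lcm = x²y. S = 8xy² - 7xy + 28/3y² + 8/3y - 13.
  leading term xy²: subtract (-8/3y)·f_1 from 8xy² - 7xy + 28/3y² + 8/3y - 13 → -11/3xy + 28/3y² + 22/3y - 13
  leading term xy: subtract (11/9)·f_1 from -11/3xy + 28/3y² + 22/3y - 13 → -55/36x + 28/3y² + 22/3y - 545/36
  leading term x: subtract (55/36)·f_3 from -55/36x + 28/3y² + 22/3y - 545/36 → 28/3y² - 44/9y - 40/9
  leading term y²: subtract (-1)·h_4 from 28/3y² - 44/9y - 40/9 → 0
  remainder 0.

S(f_1,h_4): lcm = xy². S = 3/28xy + 10/21x - 7/12y.
  leading term xy: subtract (-1/28)·f_1 from 3/28xy + 10/21x - 7/12y → 25/48x - 7/12y + 1/16
  leading term x: subtract (-25/48)·f_3 from 25/48x - 7/12y + 1/16 → 43/12y - 43/12
  leading term y: subtract (-7/12)·h_5 from 43/12y - 43/12 → 0
  remainder 0.

S(f_2,h_4): lcm = x²y². S = 11/21x²y + 10/21x² + 28/3y³ + 8/3y² - 13y.
  leading term x²y: subtract (-11/63x)·f_1 from 11/21x²y + 10/21x² + 28/3y³ + 8/3y² - 13y → 25/36x² + 11/36x + 28/3y³ + 8/3y² - 13y
  leading term x²: subtract (-25/36x)·f_3 from 25/36x² + 11/36x + 28/3y³ + 8/3y² - 13y → 50/9xy - 41/9x + 28/3y³ + 8/3y² - 13y
  leading term xy: subtract (-50/27)·f_1 from 50/9xy - 41/9x + 28/3y³ + 8/3y² - 13y → -121/54x + 28/3y³ + 8/3y² - 13y + 175/54
  leading term x: subtract (121/54)·f_3 from -121/54x + 28/3y³ + 8/3y² - 13y + 175/54 → 28/3y³ + 8/3y² - 835/27y + 511/27
  leading term y³: subtract (-y)·h_4 from 28/3y³ + 8/3y² - 835/27y + 511/27 → 68/9y² - 715/27y + 511/27
  leading term y²: subtract (-17/21)·h_4 from 68/9y² - 715/27y + 511/27 → -473/21y + 473/21
  leading term y: subtract (11/3)·h_5 from -473/21y + 473/21 → 0
  remainder 0.

S(f_3,h_4): leading monomials are coprime, so the S-polynomial reduces to 0 (Buchberger's first criterion).
S(f_1,h_5): lcm = xy. S = 7/12x - 7/12.
  leading term x: subtract (-7/12)·f_3 from 7/12x - 7/12 → 14/3y - 14/3
  leading term y: subtract (-98/129)·h_5 from 14/3y - 14/3 → 0
  remainder 0.

S(f_2,h_5): lcm = x²y. S = x² + 28/3y² + 8/3y - 13.
  leading term x²: subtract (-x)·f_3 from x² + 28/3y² + 8/3y - 13 → 8xy - 7x + 28/3y² + 8/3y - 13
  leading term xy: subtract (-8/3)·f_1 from 8xy - 7x + 28/3y² + 8/3y - 13 → -11/3x + 28/3y² + 8/3y - 25/3
  leading term x: subtract (11/3)·f_3 from -11/3x + 28/3y² + 8/3y - 25/3 → 28/3y² - 80/3y + 52/3
  leading term y²: subtract (-1)·h_4 from 28/3y² - 80/3y + 52/3 → -196/9y + 196/9
  leading term y: subtract (1372/387)·h_5 from -196/9y + 196/9 → 0
  remainder 0.

S(f_3,h_5): leading monomials are coprime, so the S-polynomial reduces to 0 (Buchberger's first criterion).
S(h_4,h_5): lcm = y². S = 10/21y - 10/21.
  leading term y: subtract (-10/129)·h_5 from 10/21y - 10/21 → 0
  remainder 0.

Every S-polynomial of the final basis reduces to 0, so we have a Gröbner basis.
Inter-reduce: drop elements whose leading term is divisible by another's, tail-reduce, and make monic.
Reduced Gröbner basis: {x - 1, y - 1}.
Label its elements g_1 = x - 1, g_2 = y - 1.

Reduce p = -7x² - 4y + 19 modulo G:
  leading term x²: subtract (-7x)·g_1 from -7x² - 4y + 19 → -7x - 4y + 19
  leading term x: subtract (-7)·g_1 from -7x - 4y + 19 → -4y + 12
  leading term y: subtract (-4)·g_2 from -4y + 12 → 8
  leading term 1: no divisor's leading term divides it; move 8 to the remainder.
  normal form = 8.
The normal form is nonzero, so p ∉ I. Since p minus its normal form lies in I, I + (p) = I + (r) where r = 8; decide whether this ideal is the whole ring.
Here r = 8 is a nonzero constant, hence a unit: 1 ∈ I + (p), the Gröbner basis of I + (p) is {1}, and the enlarged system has no common solution — adjoining p is inconsistent.

The remainder on division by a Gröbner basis is unique — it is the normal form.

Adjoining -7x² - 4y + 19 makes the ideal the whole ring: the system is inconsistent.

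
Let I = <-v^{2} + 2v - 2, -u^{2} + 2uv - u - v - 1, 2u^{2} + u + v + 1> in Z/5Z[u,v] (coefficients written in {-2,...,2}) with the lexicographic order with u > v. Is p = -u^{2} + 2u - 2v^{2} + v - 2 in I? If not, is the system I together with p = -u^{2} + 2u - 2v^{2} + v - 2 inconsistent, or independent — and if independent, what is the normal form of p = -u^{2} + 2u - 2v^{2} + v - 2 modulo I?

First compute the reduced Gröbner basis of I by Buchberger's algorithm.
f_1 = -v^{2} + 2v - 2, LT = v^{2}.
f_2 = -u^{2} + 2uv - u - v - 1, LT = u^{2}.
f_3 = 2u^{2} + u + v + 1, LT = u^{2}.

S(f_2,f_3): lcm = u^{2}. S = -2uv - 2u - 2v - 2.
  leading term uv: no divisor's leading term divides it; move -2uv to the remainder.
  leading term u: no divisor's leading term divides it; move -2u to the remainder.
  leading term v: no divisor's leading term divides it; move -2v to the remainder.
  leading term 1: no divisor's leading term divides it; move -2 to the remainder.
  remainder -2uv - 2u - 2v - 2 ≠ 0; add h_4 = -2uv - 2u - 2v - 2 to the basis.

The other S-polynomials (S(f_1,f_2), S(f_1,f_3), S(f_1,h_4), S(f_2,h_4), S(f_3,h_4)) all reduce to 0 modulo the current basis, so we have a Gröbner basis.
Inter-reduce: drop elements whose leading term is divisible by another's, tail-reduce, and make monic.
Reduced Gröbner basis: {u^{2} - 2u - 2v - 2, uv + u + v + 1, v^{2} - 2v + 2}.
Label its elements g_1 = u^{2} - 2u - 2v - 2, g_2 = uv + u + v + 1, g_3 = v^{2} - 2v + 2.

Reduce p = -u^{2} + 2u - 2v^{2} + v - 2 modulo G:
  leading term u^{2}: subtract (-1)·g_1 from -u^{2} + 2u - 2v^{2} + v - 2 → -2v^{2} - v + 1
  leading term v^{2}: subtract (-2)·g_3 from -2v^{2} - v + 1 → 0
  normal form = 0.
Since the normal form is 0, p ∈ I.

-u^{2} + 2u - 2v^{2} + v - 2 lies in I (it reduces to 0).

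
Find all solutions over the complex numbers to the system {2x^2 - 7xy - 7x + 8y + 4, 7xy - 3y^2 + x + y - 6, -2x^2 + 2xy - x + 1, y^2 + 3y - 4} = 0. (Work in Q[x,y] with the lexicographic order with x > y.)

{(1, 1)}

Compute a lex Gröbner basis by Buchberger's algorithm.
f_1 = 2x^2 - 7xy - 7x + 8y + 4, LT = x^2.
f_2 = 7xy + x - 3y^2 + y - 6, LT = xy.
f_3 = -2x^2 + 2xy - x + 1, LT = x^2.
f_4 = y^2 + 3y - 4, LT = y^2.

S(f_1,f_2): lcm = x^2y. S = -1/7x^2 - 43/14xy^2 - 51/14xy + 6/7x + 4y^2 + 2y.
  leading term x^2: subtract (-1/14)·f_1 from -1/7x^2 - 43/14xy^2 - 51/14xy + 6/7x + 4y^2 + 2y → -43/14xy^2 - 29/7xy + 5/14x + 4y^2 + 18/7y + 2/7
  leading term xy^2: subtract (-43/98y)·f_2 from -43/14xy^2 - 29/7xy + 5/14x + 4y^2 + 18/7y + 2/7 → -363/98xy + 5/14x - 129/98y^3 + 435/98y^2 - 3/49y + 2/7
  leading term xy: subtract (-363/686)·f_2 from -363/98xy + 5/14x - 129/98y^3 + 435/98y^2 - 3/49y + 2/7 → 304/343x - 129/98y^3 + 978/343y^2 + 321/686y - 991/343
  leading term x: no divisor's leading term divides it; move 304/343x to the remainder.
  leading term y^3: subtract (-129/98y)·f_4 from -129/98y^3 + 978/343y^2 + 321/686y - 991/343 → 4665/686y^2 - 3291/686y - 991/343
  leading term y^2: subtract (4665/686)·f_4 from 4665/686y^2 - 3291/686y - 991/343 → -8643/343y + 8339/343
  leading term y: no divisor's leading term divides it; move -8643/343y to the remainder.
  leading term 1: no divisor's leading term divides it; move 8339/343 to the remainder.
  remainder 304/343x - 8643/343y + 8339/343 ≠ 0; add h_5 = 304/343x - 8643/343y + 8339/343 to the basis.

S(f_1,f_3): lcm = x^2. S = -5/2xy - 4x + 4y + 5/2.
  leading term xy: subtract (-5/14)·f_2 from -5/2xy - 4x + 4y + 5/2 → -51/14x - 15/14y^2 + 61/14y + 5/14
  leading term x: subtract (-2499/608)·h_5 from -51/14x - 15/14y^2 + 61/14y + 5/14 → -15/14y^2 - 422249/4256y + 426809/4256
  leading term y^2: subtract (-15/14)·f_4 from -15/14y^2 - 422249/4256y + 426809/4256 → -58367/608y + 58367/608
  leading term y: no divisor's leading term divides it; move -58367/608y to the remainder.
  leading term 1: no divisor's leading term divides it; move 58367/608 to the remainder.
  remainder -58367/608y + 58367/608 ≠ 0; add h_6 = -58367/608y + 58367/608 to the basis.

The other S-polynomials (S(f_1,f_4), S(f_2,f_3), S(f_2,f_4), S(f_3,f_4), S(f_1,h_5), S(f_2,h_5), S(f_3,h_5), S(f_4,h_5), S(f_1,h_6), S(f_2,h_6), S(f_3,h_6), S(f_4,h_6), S(h_5,h_6)) all reduce to 0 modulo the current basis, so we have a Gröbner basis.
Inter-reduce: drop elements whose leading term is divisible by another's, tail-reduce, and make monic.
Reduced Gröbner basis: {x - 1, y - 1}.

From the last basis element, y - 1 = 0, so y takes values in {1}. Each choice, substituted upward through the basis, yields the corresponding point(s) of the solution set.
  y = 1: the earlier basis element becomes x - 1 = 0, giving x = 1 — point (1, 1).
Zero-dimensionality of the ideal guarantees finitely many solutions over ℂ.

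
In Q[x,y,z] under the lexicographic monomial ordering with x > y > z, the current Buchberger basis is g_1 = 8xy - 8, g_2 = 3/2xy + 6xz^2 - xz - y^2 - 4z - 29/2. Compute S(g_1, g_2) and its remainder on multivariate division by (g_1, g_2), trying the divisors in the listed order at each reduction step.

lcm(LM(g_1), LM(g_2)) = xy.
S = (lcm/LT(g_1))·g_1 − (lcm/LT(g_2))·g_2 = -4xz^2 + 2/3xz + 2/3y^2 + 8/3z + 26/3.
Reduce S modulo (g_1, g_2) in that order:
  leading term xz^2: no divisor's leading term divides it; move -4xz^2 to the remainder.
  leading term xz: no divisor's leading term divides it; move 2/3xz to the remainder.
  leading term y^2: no divisor's leading term divides it; move 2/3y^2 to the remainder.
  leading term z: no divisor's leading term divides it; move 8/3z to the remainder.
  leading term 1: no divisor's leading term divides it; move 26/3 to the remainder.
The remainder -4xz^2 + 2/3xz + 2/3y^2 + 8/3z + 26/3 is nonzero, so it would be added as the next basis element.

S(g_1, g_2) = -4xz^2 + 2/3xz + 2/3y^2 + 8/3z + 26/3; remainder on division = -4xz^2 + 2/3xz + 2/3y^2 + 8/3z + 26/3.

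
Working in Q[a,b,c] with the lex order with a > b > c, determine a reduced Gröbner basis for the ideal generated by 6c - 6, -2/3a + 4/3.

G = {a - 2, c - 1}

f_1 = 6c - 6, LT = c.
f_2 = -2/3a + 4/3, LT = a.

The S-polynomials (S(f_1,f_2)) all reduce to 0 modulo the current basis, so we have a Gröbner basis.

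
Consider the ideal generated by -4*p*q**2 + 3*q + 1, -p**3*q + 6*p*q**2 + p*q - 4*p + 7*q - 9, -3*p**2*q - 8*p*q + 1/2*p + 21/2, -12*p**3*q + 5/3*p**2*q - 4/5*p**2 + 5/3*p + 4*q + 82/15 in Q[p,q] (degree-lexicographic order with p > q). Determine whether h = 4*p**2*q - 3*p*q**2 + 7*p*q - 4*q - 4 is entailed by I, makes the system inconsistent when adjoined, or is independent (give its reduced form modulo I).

First compute the reduced Gröbner basis of I by Buchberger's algorithm.
f_1 = -4*p*q**2 + 3*q + 1, LT = p*q**2.
f_2 = -p**3*q + 6*p*q**2 + p*q - 4*p + 7*q - 9, LT = p**3*q.
f_3 = -3*p**2*q - 8*p*q + 1/2*p + 21/2, LT = p**2*q.
f_4 = -12*p**3*q + 5/3*p**2*q - 4/5*p**2 + 5/3*p + 4*q + 82/15, LT = p**3*q.

S(f_1,f_2): lcm = p**3*q**2. S = 6*p*q**3 - 3/4*p**2*q + p*q**2 - 1/4*p**2 - 4*p*q + 7*q**2 - 9*q.
  leading term p*q**3: subtract (-3/2*q)·f_1 from 6*p*q**3 - 3/4*p**2*q + p*q**2 - 1/4*p**2 - 4*p*q + 7*q**2 - 9*q → -3/4*p**2*q + p*q**2 - 1/4*p**2 - 4*p*q + 23/2*q**2 - 15/2*q
  leading term p**2*q: subtract (1/4)·f_3 from -3/4*p**2*q + p*q**2 - 1/4*p**2 - 4*p*q + 23/2*q**2 - 15/2*q → p*q**2 - 1/4*p**2 - 2*p*q + 23/2*q**2 - 1/8*p - 15/2*q - 21/8
  leading term p*q**2: subtract (-1/4)·f_1 from p*q**2 - 1/4*p**2 - 2*p*q + 23/2*q**2 - 1/8*p - 15/2*q - 21/8 → -1/4*p**2 - 2*p*q + 23/2*q**2 - 1/8*p - 27/4*q - 19/8
  leading term p**2: no divisor's leading term divides it; move -1/4*p**2 to the remainder.
  leading term p*q: no divisor's leading term divides it; move -2*p*q to the remainder.
  leading term q**2: no divisor's leading term divides it; move 23/2*q**2 to the remainder.
  leading term p: no divisor's leading term divides it; move -1/8*p to the remainder.
  leading term q: no divisor's leading term divides it; move -27/4*q to the remainder.
  leading term 1: no divisor's leading term divides it; move -19/8 to the remainder.
  remainder -1/4*p**2 - 2*p*q + 23/2*q**2 - 1/8*p - 27/4*q - 19/8 ≠ 0; add k_5 = -1/4*p**2 - 2*p*q + 23/2*q**2 - 1/8*p - 27/4*q - 19/8 to the basis.

S(f_1,f_3): lcm = p**2*q**2. S = -8/3*p*q**2 - 7/12*p*q - 1/4*p + 7/2*q.
  leading term p*q**2: subtract (2/3)·f_1 from -8/3*p*q**2 - 7/12*p*q - 1/4*p + 7/2*q → -7/12*p*q - 1/4*p + 3/2*q - 2/3
  leading term p*q: no divisor's leading term divides it; move -7/12*p*q to the remainder.
  leading term p: no divisor's leading term divides it; move -1/4*p to the remainder.
  leading term q: no divisor's leading term divides it; move 3/2*q to the remainder.
  leading term 1: no divisor's leading term divides it; move -2/3 to the remainder.
  remainder -7/12*p*q - 1/4*p + 3/2*q - 2/3 ≠ 0; add k_6 = -7/12*p*q - 1/4*p + 3/2*q - 2/3 to the basis.

S(f_1,f_4): lcm = p**3*q**2. S = 5/36*p**2*q**2 - 49/60*p**2*q - 1/4*p**2 + 5/36*p*q + 1/3*q**2 + 41/90*q.
  leading term p**2*q**2: subtract (-5/144*p)·f_1 from 5/36*p**2*q**2 - 49/60*p**2*q - 1/4*p**2 + 5/36*p*q + 1/3*q**2 + 41/90*q → -49/60*p**2*q - 1/4*p**2 + 35/144*p*q + 1/3*q**2 + 5/144*p + 41/90*q
  leading term p**2*q: subtract (49/180)·f_3 from -49/60*p**2*q - 1/4*p**2 + 35/144*p*q + 1/3*q**2 + 5/144*p + 41/90*q → -1/4*p**2 + 581/240*p*q + 1/3*q**2 - 73/720*p + 41/90*q - 343/120
  leading term p**2: subtract (1)·k_5 from -1/4*p**2 + 581/240*p*q + 1/3*q**2 - 73/720*p + 41/90*q - 343/120 → 1061/240*p*q - 67/6*q**2 + 17/720*p + 1297/180*q - 29/60
  leading term p*q: subtract (-1061/140)·k_6 from 1061/240*p*q - 67/6*q**2 + 17/720*p + 1297/180*q - 29/60 → -67/6*q**2 - 943/504*p + 9361/504*q - 155/28
  leading term q**2: no divisor's leading term divides it; move -67/6*q**2 to the remainder.
  leading term p: no divisor's leading term divides it; move -943/504*p to the remainder.
  leading term q: no divisor's leading term divides it; move 9361/504*q to the remainder.
  leading term 1: no divisor's leading term divides it; move -155/28 to the remainder.
  remainder -67/6*q**2 - 943/504*p + 9361/504*q - 155/28 ≠ 0; add k_7 = -67/6*q**2 - 943/504*p + 9361/504*q - 155/28 to the basis.

S(f_2,f_3): lcm = p**3*q. S = -8/3*p**2*q - 6*p*q**2 + 1/6*p**2 - p*q + 15/2*p - 7*q + 9.
  leading term p**2*q: subtract (8/9)·f_3 from -8/3*p**2*q - 6*p*q**2 + 1/6*p**2 - p*q + 15/2*p - 7*q + 9 → -6*p*q**2 + 1/6*p**2 + 55/9*p*q + 127/18*p - 7*q - 1/3
  leading term p*q**2: subtract (3/2)·f_1 from -6*p*q**2 + 1/6*p**2 + 55/9*p*q + 127/18*p - 7*q - 1/3 → 1/6*p**2 + 55/9*p*q + 127/18*p - 23/2*q - 11/6
  leading term p**2: subtract (-2/3)·k_5 from 1/6*p**2 + 55/9*p*q + 127/18*p - 23/2*q - 11/6 → 43/9*p*q + 23/3*q**2 + 251/36*p - 16*q - 41/12
  leading term p*q: subtract (-172/21)·k_6 from 43/9*p*q + 23/3*q**2 + 251/36*p - 16*q - 41/12 → 23/3*q**2 + 1241/252*p - 26/7*q - 2237/252
  leading term q**2: subtract (-46/67)·k_7 from 23/3*q**2 + 1241/252*p - 26/7*q - 2237/252 → 10243/2814*p + 152591/16884*q - 214049/16884
  leading term p: no divisor's leading term divides it; move 10243/2814*p to the remainder.
  leading term q: no divisor's leading term divides it; move 152591/16884*q to the remainder.
  leading term 1: no divisor's leading term divides it; move -214049/16884 to the remainder.
  remainder 10243/2814*p + 152591/16884*q - 214049/16884 ≠ 0; add k_8 = 10243/2814*p + 152591/16884*q - 214049/16884 to the basis.

S(f_2,f_4): lcm = p**3*q. S = 5/36*p**2*q - 6*p*q**2 - 1/15*p**2 - p*q + 149/36*p - 20/3*q + 851/90.
  leading term p**2*q: subtract (-5/108)·f_3 from 5/36*p**2*q - 6*p*q**2 - 1/15*p**2 - p*q + 149/36*p - 20/3*q + 851/90 → -6*p*q**2 - 1/15*p**2 - 37/27*p*q + 899/216*p - 20/3*q + 1193/120
  leading term p*q**2: subtract (3/2)·f_1 from -6*p*q**2 - 1/15*p**2 - 37/27*p*q + 899/216*p - 20/3*q + 1193/120 → -1/15*p**2 - 37/27*p*q + 899/216*p - 67/6*q + 1013/120
  leading term p**2: subtract (4/15)·k_5 from -1/15*p**2 - 37/27*p*q + 899/216*p - 67/6*q + 1013/120 → -113/135*p*q - 46/15*q**2 + 4531/1080*p - 281/30*q + 363/40
  leading term p*q: subtract (452/315)·k_6 from -113/135*p*q - 46/15*q**2 + 4531/1080*p - 281/30*q + 363/40 → -46/15*q**2 + 34429/7560*p - 2419/210*q + 75839/7560
  leading term q**2: subtract (92/335)·k_7 from -46/15*q**2 + 34429/7560*p - 2419/210*q + 75839/7560 → 2567011/506520*p - 350761/21105*q + 5851253/506520
  leading term p: subtract (2567011/1843740)·k_8 from 2567011/506520*p - 350761/21105*q + 5851253/506520 → -1938320777/66374640*q + 1938320777/66374640
  leading term q: no divisor's leading term divides it; move -1938320777/66374640*q to the remainder.
  leading term 1: no divisor's leading term divides it; move 1938320777/66374640 to the remainder.
  remainder -1938320777/66374640*q + 1938320777/66374640 ≠ 0; add k_9 = -1938320777/66374640*q + 1938320777/66374640 to the basis.

The other S-polynomials (S(f_3,f_4), S(f_1,k_5), S(f_2,k_5), S(f_3,k_5), S(f_4,k_5), S(f_1,k_6), S(f_2,k_6), S(f_3,k_6), S(f_4,k_6), S(k_5,k_6), S(f_1,k_7), S(f_2,k_7), S(f_3,k_7), S(f_4,k_7), S(k_5,k_7), S(k_6,k_7), S(f_1,k_8), S(f_2,k_8), S(f_3,k_8), S(f_4,k_8), S(k_5,k_8), S(k_6,k_8), S(k_7,k_8), S(f_1,k_9), S(f_2,k_9), S(f_3,k_9), S(f_4,k_9), S(k_5,k_9), S(k_6,k_9), S(k_7,k_9), S(k_8,k_9)) all reduce to 0 modulo the current basis, so we have a Gröbner basis.
Inter-reduce: drop elements whose leading term is divisible by another's, tail-reduce, and make monic.
Reduced Gröbner basis: {p - 1, q - 1}.
Label its elements g_1 = p - 1, g_2 = q - 1.

Reduce h = 4*p**2*q - 3*p*q**2 + 7*p*q - 4*q - 4 modulo G:
  leading term p**2*q: subtract (4*p*q)·g_1 from 4*p**2*q - 3*p*q**2 + 7*p*q - 4*q - 4 → -3*p*q**2 + 11*p*q - 4*q - 4
  leading term p*q**2: subtract (-3*q**2)·g_1 from -3*p*q**2 + 11*p*q - 4*q - 4 → 11*p*q - 3*q**2 - 4*q - 4
  leading term p*q: subtract (11*q)·g_1 from 11*p*q - 3*q**2 - 4*q - 4 → -3*q**2 + 7*q - 4
  leading term q**2: subtract (-3*q)·g_2 from -3*q**2 + 7*q - 4 → 4*q - 4
  leading term q: subtract (4)·g_2 from 4*q - 4 → 0
  normal form = 0.
Since the normal form is 0, h ∈ I.

The remainder on division by a Gröbner basis is unique — it is the normal form.

4*p**2*q - 3*p*q**2 + 7*p*q - 4*q - 4 lies in I (it reduces to 0).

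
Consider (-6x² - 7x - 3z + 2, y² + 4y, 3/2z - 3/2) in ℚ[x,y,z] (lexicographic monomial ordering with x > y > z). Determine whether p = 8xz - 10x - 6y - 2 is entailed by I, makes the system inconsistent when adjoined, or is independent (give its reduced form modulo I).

8xz - 10x - 6y - 2 is independent of I; its normal form modulo I is -2x - 6y - 2.

First compute the reduced Gröbner basis of I by Buchberger's algorithm.
f_1 = -6x² - 7x - 3z + 2, LT = x².
f_2 = y² + 4y, LT = y².
f_3 = 3/2z - 3/2, LT = z.

S(f_1,f_2): leading monomials are coprime, so the S-polynomial reduces to 0 (Buchberger's first criterion).
S(f_1,f_3): leading monomials are coprime, so the S-polynomial reduces to 0 (Buchberger's first criterion).
S(f_2,f_3): leading monomials are coprime, so the S-polynomial reduces to 0 (Buchberger's first criterion).
Every S-polynomial of the final basis reduces to 0, so we have a Gröbner basis.
Inter-reduce: drop elements whose leading term is divisible by another's, tail-reduce, and make monic.
Reduced Gröbner basis: {x² + 7/6x + ⅙, y² + 4y, z - 1}.
Label its elements g_1 = x² + 7/6x + ⅙, g_2 = y² + 4y, g_3 = z - 1.

Reduce p = 8xz - 10x - 6y - 2 modulo G:
  leading term xz: subtract (8x)·g_3 from 8xz - 10x - 6y - 2 → -2x - 6y - 2
  leading term x: no divisor's leading term divides it; move -2x to the remainder.
  leading term y: no divisor's leading term divides it; move -6y to the remainder.
  leading term 1: no divisor's leading term divides it; move -2 to the remainder.
  normal form = -2x - 6y - 2.
The normal form is nonzero, so p ∉ I. Since p minus its normal form lies in I, I + (p) = I + (r) where r = -2x - 6y - 2; decide whether this ideal is the whole ring.
Run Buchberger on G together with r (pairs among the g_i already reduce to 0 since G is a Gröbner basis):
g_1 = x² + 7/6x + ⅙, LT = x².
g_2 = y² + 4y, LT = y².
g_3 = z - 1, LT = z.
r = -2x - 6y - 2, LT = x.

S(g_1,g_2): leading monomials are coprime, so the S-polynomial reduces to 0 (Buchberger's first criterion).
S(g_1,g_3): leading monomials are coprime, so the S-polynomial reduces to 0 (Buchberger's first criterion).
S(g_1,r): lcm = x². S = -3xy + ⅙x + ⅙.
  leading term xy: subtract (3/2y)·r from -3xy + ⅙x + ⅙ → ⅙x + 9y² + 3y + ⅙
  leading term x: subtract (-1/12)·r from ⅙x + 9y² + 3y + ⅙ → 9y² + 5/2y
  leading term y²: subtract (9)·g_2 from 9y² + 5/2y → -67/2y
  leading term y: no divisor's leading term divides it; move -67/2y to the remainder.
  remainder -67/2y ≠ 0; add m_5 = -67/2y to the basis.

S(g_2,g_3): leading monomials are coprime, so the S-polynomial reduces to 0 (Buchberger's first criterion).
S(g_2,r): leading monomials are coprime, so the S-polynomial reduces to 0 (Buchberger's first criterion).
S(g_3,r): leading monomials are coprime, so the S-polynomial reduces to 0 (Buchberger's first criterion).
S(g_1,m_5): leading monomials are coprime, so the S-polynomial reduces to 0 (Buchberger's first criterion).
S(g_2,m_5): lcm = y². S = 4y.
  leading term y: subtract (-8/67)·m_5 from 4y → 0
  remainder 0.

S(g_3,m_5): leading monomials are coprime, so the S-polynomial reduces to 0 (Buchberger's first criterion).
S(r,m_5): leading monomials are coprime, so the S-polynomial reduces to 0 (Buchberger's first criterion).
Every S-polynomial of the final basis reduces to 0, so we have a Gröbner basis.
Inter-reduce: drop elements whose leading term is divisible by another's, tail-reduce, and make monic.
Reduced Gröbner basis: {x + 1, y, z - 1}.
The reduced Gröbner basis of I + (p) is {x + 1, y, z - 1} ≠ {1}, a proper ideal, so the enlarged system stays consistent: p is independent of I, with normal form -2x - 6y - 2.

The remainder on division by a Gröbner basis is unique — it is the normal form.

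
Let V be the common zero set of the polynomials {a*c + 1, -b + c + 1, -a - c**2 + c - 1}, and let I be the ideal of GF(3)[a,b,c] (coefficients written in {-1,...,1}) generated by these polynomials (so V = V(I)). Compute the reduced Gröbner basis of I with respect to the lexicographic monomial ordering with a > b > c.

f_1 = a*c + 1, LT = a*c.
f_2 = -b + c + 1, LT = b.
f_3 = -a - c**2 + c - 1, LT = a.

S(f_1,f_3): lcm = a*c. S = -c**3 + c**2 - c + 1.
  leading term c**3: no divisor's leading term divides it; move -c**3 to the remainder.
  leading term c**2: no divisor's leading term divides it; move c**2 to the remainder.
  leading term c: no divisor's leading term divides it; move -c to the remainder.
  leading term 1: no divisor's leading term divides it; move 1 to the remainder.
  remainder -c**3 + c**2 - c + 1 ≠ 0; add g_4 = -c**3 + c**2 - c + 1 to the basis.

The other S-polynomials (S(f_1,f_2), S(f_2,f_3), S(f_1,g_4), S(f_2,g_4), S(f_3,g_4)) all reduce to 0 modulo the current basis, so we have a Gröbner basis.
Inter-reduce: drop elements whose leading term is divisible by another's, tail-reduce, and make monic.

G = {a + c**2 - c + 1, b - c - 1, c**3 - c**2 + c - 1}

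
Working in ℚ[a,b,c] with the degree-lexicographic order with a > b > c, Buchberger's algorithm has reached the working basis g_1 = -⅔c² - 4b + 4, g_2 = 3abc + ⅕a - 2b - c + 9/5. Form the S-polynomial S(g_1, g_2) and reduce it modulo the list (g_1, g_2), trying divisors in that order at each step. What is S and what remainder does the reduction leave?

S(g_1, g_2) = 6ab² - 6ab - 1/15ac + ⅔bc + ⅓c² - ⅗c; remainder on division = 6ab² - 6ab - 1/15ac + ⅔bc - 2b - ⅗c + 2.

lcm(LM(g_1), LM(g_2)) = abc².
S = (lcm/LT(g_1))·g_1 − (lcm/LT(g_2))·g_2 = 6ab² - 6ab - 1/15ac + ⅔bc + ⅓c² - ⅗c.
Reduce S modulo (g_1, g_2) in that order:
  leading term ab²: no divisor's leading term divides it; move 6ab² to the remainder.
  leading term ab: no divisor's leading term divides it; move -6ab to the remainder.
  leading term ac: no divisor's leading term divides it; move -1/15ac to the remainder.
  leading term bc: no divisor's leading term divides it; move ⅔bc to the remainder.
  leading term c²: subtract (-½)·g_1 from ⅓c² - ⅗c → -2b - ⅗c + 2
  leading term b: no divisor's leading term divides it; move -2b to the remainder.
  leading term c: no divisor's leading term divides it; move -⅗c to the remainder.
  leading term 1: no divisor's leading term divides it; move 2 to the remainder.
The remainder 6ab² - 6ab - 1/15ac + ⅔bc - 2b - ⅗c + 2 is nonzero, so it would be added as the next basis element.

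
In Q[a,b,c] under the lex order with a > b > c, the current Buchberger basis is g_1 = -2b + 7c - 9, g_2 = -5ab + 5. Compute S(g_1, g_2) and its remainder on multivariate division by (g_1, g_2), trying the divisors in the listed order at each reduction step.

S(g_1, g_2) = -7/2ac + 9/2a + 1; remainder on division = -7/2ac + 9/2a + 1.

lcm(LM(g_1), LM(g_2)) = ab.
S = (lcm/LT(g_1))·g_1 − (lcm/LT(g_2))·g_2 = -7/2ac + 9/2a + 1.
Reduce S modulo (g_1, g_2) in that order:
  leading term ac: no divisor's leading term divides it; move -7/2ac to the remainder.
  leading term a: no divisor's leading term divides it; move 9/2a to the remainder.
  leading term 1: no divisor's leading term divides it; move 1 to the remainder.
The remainder -7/2ac + 9/2a + 1 is nonzero, so it would be added as the next basis element.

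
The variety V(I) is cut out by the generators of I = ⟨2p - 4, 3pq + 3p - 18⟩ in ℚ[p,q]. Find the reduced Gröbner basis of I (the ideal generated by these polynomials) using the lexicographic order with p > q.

f_1 = 2p - 4, LT = p.
f_2 = 3pq + 3p - 18, LT = pq.

S(f_1,f_2): lcm = pq. S = -p - 2q + 6.
  leading term p: subtract (-½)·f_1 from -p - 2q + 6 → -2q + 4
  leading term q: no divisor's leading term divides it; move -2q to the remainder.
  leading term 1: no divisor's leading term divides it; move 4 to the remainder.
  remainder -2q + 4 ≠ 0; add g_3 = -2q + 4 to the basis.

S(f_1,g_3): leading monomials are coprime, so the S-polynomial reduces to 0 (Buchberger's first criterion).
S(f_2,g_3): lcm = pq. S = 3p - 6.
  leading term p: subtract (3/2)·f_1 from 3p - 6 → 0
  remainder 0.

Every S-polynomial of the final basis reduces to 0, so we have a Gröbner basis.
Inter-reduce: drop elements whose leading term is divisible by another's, tail-reduce, and make monic.

G = {p - 2, q - 2}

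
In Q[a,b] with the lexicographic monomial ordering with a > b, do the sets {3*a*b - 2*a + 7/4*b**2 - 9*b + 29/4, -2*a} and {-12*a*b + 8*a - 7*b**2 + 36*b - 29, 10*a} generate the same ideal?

Yes, the ideals are equal.

Equality of ideals is decidable: compute both reduced Gröbner bases (unique for the ordering) and check whether they agree.
Buchberger on the first generating set:
f_1 = 3*a*b - 2*a + 7/4*b**2 - 9*b + 29/4, LT = a*b.
f_2 = -2*a, LT = a.

S(f_1,f_2): lcm = a*b. S = -2/3*a + 7/12*b**2 - 3*b + 29/12.
  leading term a: subtract (1/3)·f_2 from -2/3*a + 7/12*b**2 - 3*b + 29/12 → 7/12*b**2 - 3*b + 29/12
  leading term b**2: no divisor's leading term divides it; move 7/12*b**2 to the remainder.
  leading term b: no divisor's leading term divides it; move -3*b to the remainder.
  leading term 1: no divisor's leading term divides it; move 29/12 to the remainder.
  remainder 7/12*b**2 - 3*b + 29/12 ≠ 0; add g_3 = 7/12*b**2 - 3*b + 29/12 to the basis.

S(f_1,g_3): lcm = a*b**2. S = 94/21*a*b - 29/7*a + 7/12*b**3 - 3*b**2 + 29/12*b.
  leading term a*b: subtract (94/63)·f_1 from 94/21*a*b - 29/7*a + 7/12*b**3 - 3*b**2 + 29/12*b → -73/63*a + 7/12*b**3 - 101/18*b**2 + 1331/84*b - 1363/126
  leading term a: subtract (73/126)·f_2 from -73/63*a + 7/12*b**3 - 101/18*b**2 + 1331/84*b - 1363/126 → 7/12*b**3 - 101/18*b**2 + 1331/84*b - 1363/126
  leading term b**3: subtract (b)·g_3 from 7/12*b**3 - 101/18*b**2 + 1331/84*b - 1363/126 → -47/18*b**2 + 94/7*b - 1363/126
  leading term b**2: subtract (-94/21)·g_3 from -47/18*b**2 + 94/7*b - 1363/126 → 0
  remainder 0.

S(f_2,g_3): leading monomials are coprime, so the S-polynomial reduces to 0 (Buchberger's first criterion).
Every S-polynomial of the final basis reduces to 0, so we have a Gröbner basis.
Inter-reduce: drop elements whose leading term is divisible by another's, tail-reduce, and make monic.
Reduced Gröbner basis: {a, b**2 - 36/7*b + 29/7}.

Buchberger on the second generating set:
h_1 = -12*a*b + 8*a - 7*b**2 + 36*b - 29, LT = a*b.
h_2 = 10*a, LT = a.

S(h_1,h_2): lcm = a*b. S = -2/3*a + 7/12*b**2 - 3*b + 29/12.
  leading term a: subtract (-1/15)·h_2 from -2/3*a + 7/12*b**2 - 3*b + 29/12 → 7/12*b**2 - 3*b + 29/12
  leading term b**2: no divisor's leading term divides it; move 7/12*b**2 to the remainder.
  leading term b: no divisor's leading term divides it; move -3*b to the remainder.
  leading term 1: no divisor's leading term divides it; move 29/12 to the remainder.
  remainder 7/12*b**2 - 3*b + 29/12 ≠ 0; add k_3 = 7/12*b**2 - 3*b + 29/12 to the basis.

S(h_1,k_3): lcm = a*b**2. S = 94/21*a*b - 29/7*a + 7/12*b**3 - 3*b**2 + 29/12*b.
  leading term a*b: subtract (-47/126)·h_1 from 94/21*a*b - 29/7*a + 7/12*b**3 - 3*b**2 + 29/12*b → -73/63*a + 7/12*b**3 - 101/18*b**2 + 1331/84*b - 1363/126
  leading term a: subtract (-73/630)·h_2 from -73/63*a + 7/12*b**3 - 101/18*b**2 + 1331/84*b - 1363/126 → 7/12*b**3 - 101/18*b**2 + 1331/84*b - 1363/126
  leading term b**3: subtract (b)·k_3 from 7/12*b**3 - 101/18*b**2 + 1331/84*b - 1363/126 → -47/18*b**2 + 94/7*b - 1363/126
  leading term b**2: subtract (-94/21)·k_3 from -47/18*b**2 + 94/7*b - 1363/126 → 0
  remainder 0.

S(h_2,k_3): leading monomials are coprime, so the S-polynomial reduces to 0 (Buchberger's first criterion).
Every S-polynomial of the final basis reduces to 0, so we have a Gröbner basis.
Inter-reduce: drop elements whose leading term is divisible by another's, tail-reduce, and make monic.
Reduced Gröbner basis: {a, b**2 - 36/7*b + 29/7}.

Same reduced basis, so the two generating sets span the same ideal.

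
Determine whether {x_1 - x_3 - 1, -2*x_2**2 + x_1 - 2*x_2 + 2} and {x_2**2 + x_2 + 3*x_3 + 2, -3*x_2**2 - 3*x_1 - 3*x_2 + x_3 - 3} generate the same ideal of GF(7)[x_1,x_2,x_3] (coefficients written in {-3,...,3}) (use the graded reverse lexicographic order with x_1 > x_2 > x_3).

Yes, the ideals are equal.

Since reduced Gröbner bases are canonical representatives of ideals under a given ordering, it suffices to compute and compare them.
Buchberger on the first generating set:
f_1 = x_1 - x_3 - 1, LT = x_1.
f_2 = -2*x_2**2 + x_1 - 2*x_2 + 2, LT = x_2**2.

S(f_1,f_2): leading monomials are coprime, so the S-polynomial reduces to 0 (Buchberger's first criterion).
Every S-polynomial of the final basis reduces to 0, so we have a Gröbner basis.
Inter-reduce: drop elements whose leading term is divisible by another's, tail-reduce, and make monic.
Reduced Gröbner basis: {x_2**2 + x_2 + 3*x_3 + 2, x_1 - x_3 - 1}.

Buchberger on the second generating set:
h_1 = x_2**2 + x_2 + 3*x_3 + 2, LT = x_2**2.
h_2 = -3*x_2**2 - 3*x_1 - 3*x_2 + x_3 - 3, LT = x_2**2.

S(h_1,h_2): lcm = x_2**2. S = -x_1 + x_3 + 1.
  leading term x_1: no divisor's leading term divides it; move -x_1 to the remainder.
  leading term x_3: no divisor's leading term divides it; move x_3 to the remainder.
  leading term 1: no divisor's leading term divides it; move 1 to the remainder.
  remainder -x_1 + x_3 + 1 ≠ 0; add k_3 = -x_1 + x_3 + 1 to the basis.

S(h_1,k_3): leading monomials are coprime, so the S-polynomial reduces to 0 (Buchberger's first criterion).
S(h_2,k_3): leading monomials are coprime, so the S-polynomial reduces to 0 (Buchberger's first criterion).
Every S-polynomial of the final basis reduces to 0, so we have a Gröbner basis.
Inter-reduce: drop elements whose leading term is divisible by another's, tail-reduce, and make monic.
Reduced Gröbner basis: {x_2**2 + x_2 + 3*x_3 + 2, x_1 - x_3 - 1}.

These coincide, so the ideals are equal.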